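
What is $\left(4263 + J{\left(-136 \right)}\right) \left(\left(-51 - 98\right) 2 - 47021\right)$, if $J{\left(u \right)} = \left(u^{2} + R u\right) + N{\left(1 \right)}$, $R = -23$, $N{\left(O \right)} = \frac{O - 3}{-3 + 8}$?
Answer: $- \frac{6124640127}{5} \approx -1.2249 \cdot 10^{9}$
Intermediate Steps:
$N{\left(O \right)} = - \frac{3}{5} + \frac{O}{5}$ ($N{\left(O \right)} = \frac{-3 + O}{5} = \left(-3 + O\right) \frac{1}{5} = - \frac{3}{5} + \frac{O}{5}$)
$J{\left(u \right)} = - \frac{2}{5} + u^{2} - 23 u$ ($J{\left(u \right)} = \left(u^{2} - 23 u\right) + \left(- \frac{3}{5} + \frac{1}{5} \cdot 1\right) = \left(u^{2} - 23 u\right) + \left(- \frac{3}{5} + \frac{1}{5}\right) = \left(u^{2} - 23 u\right) - \frac{2}{5} = - \frac{2}{5} + u^{2} - 23 u$)
$\left(4263 + J{\left(-136 \right)}\right) \left(\left(-51 - 98\right) 2 - 47021\right) = \left(4263 - \left(- \frac{15638}{5} - 18496\right)\right) \left(\left(-51 - 98\right) 2 - 47021\right) = \left(4263 + \left(- \frac{2}{5} + 18496 + 3128\right)\right) \left(\left(-149\right) 2 - 47021\right) = \left(4263 + \frac{108118}{5}\right) \left(-298 - 47021\right) = \frac{129433}{5} \left(-47319\right) = - \frac{6124640127}{5}$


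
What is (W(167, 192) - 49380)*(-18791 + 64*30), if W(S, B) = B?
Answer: 829850748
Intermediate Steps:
(W(167, 192) - 49380)*(-18791 + 64*30) = (192 - 49380)*(-18791 + 64*30) = -49188*(-18791 + 1920) = -49188*(-16871) = 829850748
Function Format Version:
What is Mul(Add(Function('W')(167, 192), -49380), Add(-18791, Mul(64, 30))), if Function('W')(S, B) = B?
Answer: 829850748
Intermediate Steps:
Mul(Add(Function('W')(167, 192), -49380), Add(-18791, Mul(64, 30))) = Mul(Add(192, -49380), Add(-18791, Mul(64, 30))) = Mul(-49188, Add(-18791, 1920)) = Mul(-49188, -16871) = 829850748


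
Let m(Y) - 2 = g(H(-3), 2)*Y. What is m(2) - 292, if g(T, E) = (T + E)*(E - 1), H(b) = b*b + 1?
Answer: -266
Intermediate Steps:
H(b) = 1 + b² (H(b) = b² + 1 = 1 + b²)
g(T, E) = (-1 + E)*(E + T) (g(T, E) = (E + T)*(-1 + E) = (-1 + E)*(E + T))
m(Y) = 2 + 12*Y (m(Y) = 2 + (2² - 1*2 - (1 + (-3)²) + 2*(1 + (-3)²))*Y = 2 + (4 - 2 - (1 + 9) + 2*(1 + 9))*Y = 2 + (4 - 2 - 1*10 + 2*10)*Y = 2 + (4 - 2 - 10 + 20)*Y = 2 + 12*Y)
m(2) - 292 = (2 + 12*2) - 292 = (2 + 24) - 292 = 26 - 292 = -266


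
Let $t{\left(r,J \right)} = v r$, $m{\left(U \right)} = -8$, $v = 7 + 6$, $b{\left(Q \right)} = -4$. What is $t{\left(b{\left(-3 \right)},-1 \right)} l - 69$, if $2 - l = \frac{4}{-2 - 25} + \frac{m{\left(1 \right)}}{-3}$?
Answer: $- \frac{1135}{27} \approx -42.037$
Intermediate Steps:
$v = 13$
$t{\left(r,J \right)} = 13 r$
$l = - \frac{14}{27}$ ($l = 2 - \left(\frac{4}{-2 - 25} - \frac{8}{-3}\right) = 2 - \left(\frac{4}{-2 - 25} - - \frac{8}{3}\right) = 2 - \left(\frac{4}{-27} + \frac{8}{3}\right) = 2 - \left(4 \left(- \frac{1}{27}\right) + \frac{8}{3}\right) = 2 - \left(- \frac{4}{27} + \frac{8}{3}\right) = 2 - \frac{68}{27} = - \frac{14}{27} \approx -0.51852$)
$t{\left(b{\left(-3 \right)},-1 \right)} l - 69 = 13 \left(-4\right) \left(- \frac{14}{27}\right) - 69 = \left(-52\right) \left(- \frac{14}{27}\right) - 69 = \frac{728}{27} - 69 = - \frac{1135}{27}$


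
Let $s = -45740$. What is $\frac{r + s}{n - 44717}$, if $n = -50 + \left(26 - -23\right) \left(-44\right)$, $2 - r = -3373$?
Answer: $\frac{42365}{46923} \approx 0.90286$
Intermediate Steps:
$r = 3375$ ($r = 2 - -3373 = 2 + 3373 = 3375$)
$n = -2206$ ($n = -50 + \left(26 + 23\right) \left(-44\right) = -50 + 49 \left(-44\right) = -50 - 2156 = -2206$)
$\frac{r + s}{n - 44717} = \frac{3375 - 45740}{-2206 - 44717} = - \frac{42365}{-46923} = \left(-42365\right) \left(- \frac{1}{46923}\right) = \frac{42365}{46923}$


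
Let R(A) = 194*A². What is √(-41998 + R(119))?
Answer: 2*√676309 ≈ 1644.8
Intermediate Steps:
√(-41998 + R(119)) = √(-41998 + 194*119²) = √(-41998 + 194*14161) = √(-41998 + 2747234) = √2705236 = 2*√676309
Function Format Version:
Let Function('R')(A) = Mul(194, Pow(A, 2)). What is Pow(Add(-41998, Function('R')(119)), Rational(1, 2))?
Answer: Mul(2, Pow(676309, Rational(1, 2))) ≈ 1644.8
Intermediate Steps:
Pow(Add(-41998, Function('R')(119)), Rational(1, 2)) = Pow(Add(-41998, Mul(194, Pow(119, 2))), Rational(1, 2)) = Pow(Add(-41998, Mul(194, 14161)), Rational(1, 2)) = Pow(Add(-41998, 2747234), Rational(1, 2)) = Pow(2705236, Rational(1, 2)) = Mul(2, Pow(676309, Rational(1, 2)))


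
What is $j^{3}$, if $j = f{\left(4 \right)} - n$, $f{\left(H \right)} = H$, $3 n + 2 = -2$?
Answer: $\frac{4096}{27} \approx 151.7$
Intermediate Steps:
$n = - \frac{4}{3}$ ($n = - \frac{2}{3} + \frac{1}{3} \left(-2\right) = - \frac{2}{3} - \frac{2}{3} = - \frac{4}{3} \approx -1.3333$)
$j = \frac{16}{3}$ ($j = 4 - - \frac{4}{3} = 4 + \frac{4}{3} = \frac{16}{3} \approx 5.3333$)
$j^{3} = \left(\frac{16}{3}\right)^{3} = \frac{4096}{27}$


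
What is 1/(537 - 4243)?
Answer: -1/3706 ≈ -0.00026983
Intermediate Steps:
1/(537 - 4243) = 1/(-3706) = -1/3706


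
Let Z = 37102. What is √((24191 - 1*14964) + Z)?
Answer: √46329 ≈ 215.24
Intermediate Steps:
√((24191 - 1*14964) + Z) = √((24191 - 1*14964) + 37102) = √((24191 - 14964) + 37102) = √(9227 + 37102) = √46329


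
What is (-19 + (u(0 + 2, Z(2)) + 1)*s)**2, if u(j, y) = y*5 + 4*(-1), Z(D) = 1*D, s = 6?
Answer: 529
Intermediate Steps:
Z(D) = D
u(j, y) = -4 + 5*y (u(j, y) = 5*y - 4 = -4 + 5*y)
(-19 + (u(0 + 2, Z(2)) + 1)*s)**2 = (-19 + ((-4 + 5*2) + 1)*6)**2 = (-19 + ((-4 + 10) + 1)*6)**2 = (-19 + (6 + 1)*6)**2 = (-19 + 7*6)**2 = (-19 + 42)**2 = 23**2 = 529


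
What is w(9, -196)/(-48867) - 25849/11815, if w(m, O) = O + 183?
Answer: -97154576/44412585 ≈ -2.1875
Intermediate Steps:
w(m, O) = 183 + O
w(9, -196)/(-48867) - 25849/11815 = (183 - 196)/(-48867) - 25849/11815 = -13*(-1/48867) - 25849*1/11815 = 1/3759 - 25849/11815 = -97154576/44412585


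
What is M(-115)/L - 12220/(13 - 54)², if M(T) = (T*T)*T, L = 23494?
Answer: -2843687555/39493414 ≈ -72.004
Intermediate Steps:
M(T) = T³ (M(T) = T²*T = T³)
M(-115)/L - 12220/(13 - 54)² = (-115)³/23494 - 12220/(13 - 54)² = -1520875*1/23494 - 12220/((-41)²) = -1520875/23494 - 12220/1681 = -2843687555/39493414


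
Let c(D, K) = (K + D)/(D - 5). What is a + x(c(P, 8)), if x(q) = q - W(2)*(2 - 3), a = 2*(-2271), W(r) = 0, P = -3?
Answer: -36341/8 ≈ -4542.6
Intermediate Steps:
c(D, K) = (D + K)/(-5 + D)
a = -4542
x(q) = q (x(q) = q - 0*(2 - 3) = q - 0*(-1) = q - 1*0 = q + 0 = q)
a + x(c(P, 8)) = -4542 + (-3 + 8)/(-5 - 3) = -4542 + 5/(-8) = -4542 - 1/8*5 = -4542 - 5/8 = -36341/8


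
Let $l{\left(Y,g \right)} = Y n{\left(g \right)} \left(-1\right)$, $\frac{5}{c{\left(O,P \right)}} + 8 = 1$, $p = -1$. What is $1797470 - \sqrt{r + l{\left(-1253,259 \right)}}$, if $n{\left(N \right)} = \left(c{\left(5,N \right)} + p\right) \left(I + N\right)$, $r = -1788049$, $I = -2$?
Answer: $1797470 - i \sqrt{2340085} \approx 1.7975 \cdot 10^{6} - 1529.7 i$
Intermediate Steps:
$c{\left(O,P \right)} = - \frac{5}{7}$ ($c{\left(O,P \right)} = \frac{5}{-8 + 1} = \frac{5}{-7} = 5 \left(- \frac{1}{7}\right) = - \frac{5}{7}$)
$n{\left(N \right)} = \frac{24}{7} - \frac{12 N}{7}$ ($n{\left(N \right)} = \left(- \frac{5}{7} - 1\right) \left(-2 + N\right) = - \frac{12 \left(-2 + N\right)}{7} = \frac{24}{7} - \frac{12 N}{7}$)
$l{\left(Y,g \right)} = - Y \left(\frac{24}{7} - \frac{12 g}{7}\right)$ ($l{\left(Y,g \right)} = Y \left(\frac{24}{7} - \frac{12 g}{7}\right) \left(-1\right) = - Y \left(\frac{24}{7} - \frac{12 g}{7}\right)$)
$1797470 - \sqrt{r + l{\left(-1253,259 \right)}} = 1797470 - \sqrt{-1788049 + \frac{12}{7} \left(-1253\right) \left(-2 + 259\right)} = 1797470 - \sqrt{-1788049 + \frac{12}{7} \left(-1253\right) 257} = 1797470 - \sqrt{-1788049 - 552036} = 1797470 - \sqrt{-2340085} = 1797470 - i \sqrt{2340085}$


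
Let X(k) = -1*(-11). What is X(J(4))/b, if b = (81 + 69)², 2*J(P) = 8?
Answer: 11/22500 ≈ 0.00048889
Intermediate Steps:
J(P) = 4 (J(P) = (½)*8 = 4)
X(k) = 11
b = 22500 (b = 150² = 22500)
X(J(4))/b = 11/22500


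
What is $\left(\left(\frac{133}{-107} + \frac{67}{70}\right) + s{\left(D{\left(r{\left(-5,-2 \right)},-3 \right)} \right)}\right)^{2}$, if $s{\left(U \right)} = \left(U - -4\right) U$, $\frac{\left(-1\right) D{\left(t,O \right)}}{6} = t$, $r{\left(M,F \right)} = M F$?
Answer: $\frac{633239931019081}{56100100} \approx 1.1288 \cdot 10^{7}$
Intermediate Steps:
$r{\left(M,F \right)} = F M$
$D{\left(t,O \right)} = - 6 t$
$s{\left(U \right)} = U \left(4 + U\right)$ ($s{\left(U \right)} = \left(U + 4\right) U = \left(4 + U\right) U = U \left(4 + U\right)$)
$\left(\left(\frac{133}{-107} + \frac{67}{70}\right) + s{\left(D{\left(r{\left(-5,-2 \right)},-3 \right)} \right)}\right)^{2} = \left(\left(\frac{133}{-107} + \frac{67}{70}\right) + - 6 \left(\left(-2\right) \left(-5\right)\right) \left(4 - 6 \left(\left(-2\right) \left(-5\right)\right)\right)\right)^{2} = \left(\left(133 \left(- \frac{1}{107}\right) + 67 \cdot \frac{1}{70}\right) + \left(-6\right) 10 \left(4 - 60\right)\right)^{2} = \left(\left(- \frac{133}{107} + \frac{67}{70}\right) - 60 \left(4 - 60\right)\right)^{2} = \left(- \frac{2141}{7490} - -3360\right)^{2} = \left(- \frac{2141}{7490} + 3360\right)^{2} = \left(\frac{25164259}{7490}\right)^{2} = \frac{633239931019081}{56100100}$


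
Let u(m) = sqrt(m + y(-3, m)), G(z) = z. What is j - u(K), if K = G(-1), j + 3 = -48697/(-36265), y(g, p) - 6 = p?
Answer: -132628/36265 ≈ -3.6572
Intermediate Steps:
y(g, p) = 6 + p
j = -60098/36265 (j = -3 - 48697/(-36265) = -3 - 48697*(-1/36265) = -3 + 48697/36265 = -60098/36265 ≈ -1.6572)
K = -1
u(m) = sqrt(6 + 2*m) (u(m) = sqrt(m + (6 + m)) = sqrt(6 + 2*m))
j - u(K) = -60098/36265 - sqrt(6 + 2*(-1)) = -60098/36265 - sqrt(6 - 2) = -60098/36265 - sqrt(4) = -60098/36265 - 1*2 = -60098/36265 - 2 = -132628/36265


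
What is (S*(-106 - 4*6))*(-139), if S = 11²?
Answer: 2186470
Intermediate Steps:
S = 121
(S*(-106 - 4*6))*(-139) = (121*(-106 - 4*6))*(-139) = (121*(-106 - 1*24))*(-139) = (121*(-106 - 24))*(-139) = (121*(-130))*(-139) = -15730*(-139) = 2186470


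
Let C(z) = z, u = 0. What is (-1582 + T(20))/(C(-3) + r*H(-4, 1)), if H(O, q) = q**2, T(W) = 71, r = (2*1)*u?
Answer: 1511/3 ≈ 503.67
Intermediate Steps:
r = 0 (r = (2*1)*0 = 2*0 = 0)
(-1582 + T(20))/(C(-3) + r*H(-4, 1)) = (-1582 + 71)/(-3 + 0*1**2) = -1511/(-3 + 0*1) = -1511/(-3 + 0) = -1511/(-3) = -1511*(-1/3) = 1511/3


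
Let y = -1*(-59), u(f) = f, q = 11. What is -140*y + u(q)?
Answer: -8249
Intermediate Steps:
y = 59
-140*y + u(q) = -140*59 + 11 = -8260 + 11 = -8249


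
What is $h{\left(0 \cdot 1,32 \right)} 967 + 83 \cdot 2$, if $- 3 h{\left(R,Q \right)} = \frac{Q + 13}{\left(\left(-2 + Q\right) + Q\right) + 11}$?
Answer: $- \frac{2387}{73} \approx -32.699$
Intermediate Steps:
$h{\left(R,Q \right)} = - \frac{13 + Q}{3 \left(9 + 2 Q\right)}$ ($h{\left(R,Q \right)} = - \frac{\left(Q + 13\right) \frac{1}{\left(\left(-2 + Q\right) + Q\right) + 11}}{3} = - \frac{\left(13 + Q\right) \frac{1}{\left(-2 + 2 Q\right) + 11}}{3} = - \frac{\left(13 + Q\right) \frac{1}{9 + 2 Q}}{3} = - \frac{\frac{1}{9 + 2 Q} \left(13 + Q\right)}{3} = - \frac{13 + Q}{3 \left(9 + 2 Q\right)}$)
$h{\left(0 \cdot 1,32 \right)} 967 + 83 \cdot 2 = \frac{-13 - 32}{3 \left(9 + 2 \cdot 32\right)} 967 + 83 \cdot 2 = \frac{-13 - 32}{3 \left(9 + 64\right)} 967 + 166 = \frac{1}{3} \cdot \frac{1}{73} \left(-45\right) 967 + 166 = \left(- \frac{15}{73}\right) 967 + 166 = - \frac{14505}{73} + 166 = - \frac{2387}{73}$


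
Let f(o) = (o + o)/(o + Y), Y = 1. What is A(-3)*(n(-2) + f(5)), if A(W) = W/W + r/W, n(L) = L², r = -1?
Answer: 68/9 ≈ 7.5556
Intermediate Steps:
A(W) = 1 - 1/W (A(W) = W/W - 1/W = 1 - 1/W)
f(o) = 2*o/(1 + o) (f(o) = (o + o)/(o + 1) = (2*o)/(1 + o) = 2*o/(1 + o))
A(-3)*(n(-2) + f(5)) = ((-1 - 3)/(-3))*((-2)² + 2*5/(1 + 5)) = (-⅓*(-4))*(4 + 2*5/6) = 4*(4 + 2*5*(⅙))/3 = 4*(4 + 5/3)/3 = (4/3)*(17/3) = 68/9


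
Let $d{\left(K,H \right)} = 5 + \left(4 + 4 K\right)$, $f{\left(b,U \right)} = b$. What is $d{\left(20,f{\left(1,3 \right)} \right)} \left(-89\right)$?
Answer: $-7921$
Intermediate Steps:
$d{\left(K,H \right)} = 9 + 4 K$
$d{\left(20,f{\left(1,3 \right)} \right)} \left(-89\right) = \left(9 + 4 \cdot 20\right) \left(-89\right) = \left(9 + 80\right) \left(-89\right) = 89 \left(-89\right) = -7921$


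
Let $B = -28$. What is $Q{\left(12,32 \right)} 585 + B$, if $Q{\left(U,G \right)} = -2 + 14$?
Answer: $6992$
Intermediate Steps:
$Q{\left(U,G \right)} = 12$
$Q{\left(12,32 \right)} 585 + B = 12 \cdot 585 - 28 = 7020 - 28 = 6992$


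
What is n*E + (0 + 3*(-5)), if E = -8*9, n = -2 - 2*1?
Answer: 273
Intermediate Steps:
n = -4 (n = -2 - 2 = -4)
E = -72
n*E + (0 + 3*(-5)) = -4*(-72) + (0 + 3*(-5)) = 288 + (0 - 15) = 288 - 15 = 273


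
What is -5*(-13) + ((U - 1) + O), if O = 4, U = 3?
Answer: 71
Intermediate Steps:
-5*(-13) + ((U - 1) + O) = -5*(-13) + ((3 - 1) + 4) = 65 + (2 + 4) = 65 + 6 = 71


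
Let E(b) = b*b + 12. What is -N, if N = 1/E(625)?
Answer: -1/390637 ≈ -2.5599e-6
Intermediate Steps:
E(b) = 12 + b**2 (E(b) = b**2 + 12 = 12 + b**2)
N = 1/390637 (N = 1/(12 + 625**2) = 1/(12 + 390625) = 1/390637 ≈ 2.5599e-6)
-N = -1*1/390637 = -1/390637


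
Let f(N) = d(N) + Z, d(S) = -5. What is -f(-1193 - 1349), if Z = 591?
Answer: -586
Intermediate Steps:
f(N) = 586 (f(N) = -5 + 591 = 586)
-f(-1193 - 1349) = -1*586 = -586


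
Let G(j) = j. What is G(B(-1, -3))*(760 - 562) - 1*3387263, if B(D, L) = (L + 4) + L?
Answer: -3387659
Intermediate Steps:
B(D, L) = 4 + 2*L (B(D, L) = (4 + L) + L = 4 + 2*L)
G(B(-1, -3))*(760 - 562) - 1*3387263 = (4 + 2*(-3))*(760 - 562) - 1*3387263 = (4 - 6)*198 - 3387263 = -2*198 - 3387263 = -396 - 3387263 = -3387659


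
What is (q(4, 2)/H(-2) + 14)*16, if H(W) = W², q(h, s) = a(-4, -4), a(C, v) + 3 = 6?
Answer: 236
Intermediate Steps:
a(C, v) = 3 (a(C, v) = -3 + 6 = 3)
q(h, s) = 3
(q(4, 2)/H(-2) + 14)*16 = (3/((-2)²) + 14)*16 = (3/4 + 14)*16 = (3*(¼) + 14)*16 = (¾ + 14)*16 = (59/4)*16 = 236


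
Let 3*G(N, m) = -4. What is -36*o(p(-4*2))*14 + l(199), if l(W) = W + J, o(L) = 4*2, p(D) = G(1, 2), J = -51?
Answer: -3884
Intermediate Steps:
G(N, m) = -4/3 (G(N, m) = (⅓)*(-4) = -4/3)
p(D) = -4/3
o(L) = 8
l(W) = -51 + W (l(W) = W - 51 = -51 + W)
-36*o(p(-4*2))*14 + l(199) = -36*8*14 + (-51 + 199) = -288*14 + 148 = -4032 + 148 = -3884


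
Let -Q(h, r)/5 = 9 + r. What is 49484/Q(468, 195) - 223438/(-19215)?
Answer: -2409761/65331 ≈ -36.885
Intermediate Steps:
Q(h, r) = -45 - 5*r (Q(h, r) = -5*(9 + r) = -45 - 5*r)
49484/Q(468, 195) - 223438/(-19215) = 49484/(-45 - 5*195) - 223438/(-19215) = 49484/(-45 - 975) - 223438*(-1/19215) = 49484/(-1020) + 223438/19215 = 49484*(-1/1020) + 223438/19215 = -12371/255 + 223438/19215 = -2409761/65331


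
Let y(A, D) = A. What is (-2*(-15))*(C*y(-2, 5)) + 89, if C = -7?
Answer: 509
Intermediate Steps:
(-2*(-15))*(C*y(-2, 5)) + 89 = (-2*(-15))*(-7*(-2)) + 89 = 30*14 + 89 = 420 + 89 = 509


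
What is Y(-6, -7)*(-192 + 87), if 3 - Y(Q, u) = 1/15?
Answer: -308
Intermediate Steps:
Y(Q, u) = 44/15 (Y(Q, u) = 3 - 1/15 = 44/15)
Y(-6, -7)*(-192 + 87) = 44*(-192 + 87)/15 = (44/15)*(-105) = -308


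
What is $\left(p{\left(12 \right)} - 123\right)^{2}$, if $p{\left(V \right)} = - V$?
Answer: $18225$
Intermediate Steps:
$\left(p{\left(12 \right)} - 123\right)^{2} = \left(\left(-1\right) 12 - 123\right)^{2} = \left(-12 - 123\right)^{2} = \left(-135\right)^{2} = 18225$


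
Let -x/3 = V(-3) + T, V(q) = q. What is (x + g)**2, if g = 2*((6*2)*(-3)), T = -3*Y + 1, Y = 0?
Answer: 4356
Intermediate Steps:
T = 1 (T = -3*0 + 1 = 0 + 1 = 1)
x = 6 (x = -3*(-3 + 1) = -3*(-2) = 6)
g = -72 (g = 2*(12*(-3)) = 2*(-36) = -72)
(x + g)**2 = (6 - 72)**2 = (-66)**2 = 4356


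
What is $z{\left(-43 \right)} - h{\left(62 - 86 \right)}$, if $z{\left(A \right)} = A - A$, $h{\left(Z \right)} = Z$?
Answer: $24$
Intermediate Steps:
$z{\left(A \right)} = 0$
$z{\left(-43 \right)} - h{\left(62 - 86 \right)} = 0 - \left(62 - 86\right) = 0 - -24 = 0 + 24 = 24$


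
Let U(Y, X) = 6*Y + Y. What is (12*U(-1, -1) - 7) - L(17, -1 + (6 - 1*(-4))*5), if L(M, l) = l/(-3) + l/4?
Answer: -1043/12 ≈ -86.917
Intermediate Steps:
U(Y, X) = 7*Y
L(M, l) = -l/12 (L(M, l) = l*(-⅓) + l*(¼) = -l/3 + l/4 = -l/12)
(12*U(-1, -1) - 7) - L(17, -1 + (6 - 1*(-4))*5) = (12*(7*(-1)) - 7) - (-1)*(-1 + (6 - 1*(-4))*5)/12 = (12*(-7) - 7) - (-1)*(-1 + (6 + 4)*5)/12 = (-84 - 7) - (-1)*(-1 + 10*5)/12 = -91 - (-1)*(-1 + 50)/12 = -91 - (-1)*49/12 = -91 - 1*(-49/12) = -91 + 49/12 = -1043/12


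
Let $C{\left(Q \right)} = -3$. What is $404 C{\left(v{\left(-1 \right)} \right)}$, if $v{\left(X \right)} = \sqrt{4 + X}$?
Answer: $-1212$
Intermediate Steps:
$404 C{\left(v{\left(-1 \right)} \right)} = 404 \left(-3\right) = -1212$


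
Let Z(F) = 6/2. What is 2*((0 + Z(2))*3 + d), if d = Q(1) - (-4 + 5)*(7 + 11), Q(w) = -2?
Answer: -22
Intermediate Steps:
Z(F) = 3 (Z(F) = 6*(½) = 3)
d = -20 (d = -2 - (-4 + 5)*(7 + 11) = -2 - 18 = -20)
2*((0 + Z(2))*3 + d) = 2*((0 + 3)*3 - 20) = 2*(3*3 - 20) = 2*(9 - 20) = 2*(-11) = -22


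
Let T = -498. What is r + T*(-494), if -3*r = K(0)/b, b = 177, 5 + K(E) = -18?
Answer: 130632395/531 ≈ 2.4601e+5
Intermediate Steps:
K(E) = -23 (K(E) = -5 - 18 = -23)
r = 23/531 (r = -(-23)/(3*177) = -1/3*(-23/177) = 23/531 ≈ 0.043315)
r + T*(-494) = 23/531 - 498*(-494) = 23/531 + 246012 = 130632395/531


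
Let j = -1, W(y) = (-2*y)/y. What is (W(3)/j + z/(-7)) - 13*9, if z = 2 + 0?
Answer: -807/7 ≈ -115.29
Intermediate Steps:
z = 2
W(y) = -2
(W(3)/j + z/(-7)) - 13*9 = (-2/(-1) + 2/(-7)) - 13*9 = (-2*(-1) + 2*(-⅐)) - 117 = (2 - 2/7) - 117 = 12/7 - 117 = -807/7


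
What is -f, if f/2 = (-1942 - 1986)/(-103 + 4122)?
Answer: 7856/4019 ≈ 1.9547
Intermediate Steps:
f = -7856/4019 (f = 2*((-1942 - 1986)/(-103 + 4122)) = 2*(-3928/4019) = -7856/4019 ≈ -1.9547)
-f = -1*(-7856/4019) = 7856/4019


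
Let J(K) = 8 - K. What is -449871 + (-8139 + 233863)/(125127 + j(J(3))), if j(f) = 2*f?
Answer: -56295281603/125137 ≈ -4.4987e+5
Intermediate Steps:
-449871 + (-8139 + 233863)/(125127 + j(J(3))) = -449871 + (-8139 + 233863)/(125127 + 2*(8 - 1*3)) = -449871 + 225724/(125127 + 2*(8 - 3)) = -449871 + 225724/(125127 + 2*5) = -449871 + 225724/(125127 + 10) = -449871 + 225724/125137 = -56295281603/125137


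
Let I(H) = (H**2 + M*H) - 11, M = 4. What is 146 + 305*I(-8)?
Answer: 6551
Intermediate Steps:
I(H) = -11 + H**2 + 4*H (I(H) = (H**2 + 4*H) - 11 = -11 + H**2 + 4*H)
146 + 305*I(-8) = 146 + 305*(-11 + (-8)**2 + 4*(-8)) = 146 + 305*(-11 + 64 - 32) = 146 + 305*21 = 146 + 6405 = 6551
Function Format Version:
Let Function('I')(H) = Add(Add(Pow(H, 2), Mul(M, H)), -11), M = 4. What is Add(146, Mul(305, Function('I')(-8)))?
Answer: 6551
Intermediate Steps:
Function('I')(H) = Add(-11, Pow(H, 2), Mul(4, H)) (Function('I')(H) = Add(Add(Pow(H, 2), Mul(4, H)), -11) = Add(-11, Pow(H, 2), Mul(4, H)))
Add(146, Mul(305, Function('I')(-8))) = Add(146, Mul(305, Add(-11, Pow(-8, 2), Mul(4, -8)))) = Add(146, Mul(305, Add(-11, 64, -32))) = Add(146, Mul(305, 21)) = Add(146, 6405) = 6551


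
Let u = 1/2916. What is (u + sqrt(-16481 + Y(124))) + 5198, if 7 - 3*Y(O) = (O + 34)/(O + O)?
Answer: 15157369/2916 + I*sqrt(63344811)/62 ≈ 5198.0 + 128.37*I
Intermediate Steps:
u = 1/2916 ≈ 0.00034294
Y(O) = 7/3 - (34 + O)/(6*O) (Y(O) = 7/3 - (O + 34)/(3*(O + O)) = 7/3 - (34 + O)/(3*(2*O)) = 7/3 - (34 + O)*1/(2*O)/3 = 7/3 - (34 + O)/(6*O))
(u + sqrt(-16481 + Y(124))) + 5198 = (1/2916 + sqrt(-16481 + (1/6)*(-34 + 13*124)/124)) + 5198 = (1/2916 + sqrt(-16481 + (1/6)*(1/124)*(-34 + 1612))) + 5198 = (1/2916 + sqrt(-16481 + (1/6)*(1/124)*1578)) + 5198 = (1/2916 + sqrt(-16481 + 263/124)) + 5198 = (1/2916 + sqrt(-2043381/124)) + 5198 = (1/2916 + I*sqrt(63344811)/62) + 5198 = 15157369/2916 + I*sqrt(63344811)/62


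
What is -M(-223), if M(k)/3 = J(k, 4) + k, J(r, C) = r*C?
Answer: 3345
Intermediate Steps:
J(r, C) = C*r
M(k) = 15*k (M(k) = 3*(4*k + k) = 3*(5*k) = 15*k)
-M(-223) = -15*(-223) = -1*(-3345) = 3345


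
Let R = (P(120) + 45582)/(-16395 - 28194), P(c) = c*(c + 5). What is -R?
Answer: 20194/14863 ≈ 1.3587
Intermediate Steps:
P(c) = c*(5 + c)
R = -20194/14863 (R = (120*(5 + 120) + 45582)/(-16395 - 28194) = (120*125 + 45582)/(-44589) = (15000 + 45582)*(-1/44589) = 60582*(-1/44589) = -20194/14863 ≈ -1.3587)
-R = -1*(-20194/14863) = 20194/14863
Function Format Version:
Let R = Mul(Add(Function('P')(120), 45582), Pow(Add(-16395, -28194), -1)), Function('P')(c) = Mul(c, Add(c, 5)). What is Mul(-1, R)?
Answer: Rational(20194, 14863) ≈ 1.3587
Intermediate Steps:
Function('P')(c) = Mul(c, Add(5, c))
R = Rational(-20194, 14863) (R = Mul(Add(Mul(120, Add(5, 120)), 45582), Pow(Add(-16395, -28194), -1)) = Mul(Add(Mul(120, 125), 45582), Pow(-44589, -1)) = Mul(Add(15000, 45582), Rational(-1, 44589)) = Mul(60582, Rational(-1, 44589)) = Rational(-20194, 14863) ≈ -1.3587)
Mul(-1, R) = Mul(-1, Rational(-20194, 14863)) = Rational(20194, 14863)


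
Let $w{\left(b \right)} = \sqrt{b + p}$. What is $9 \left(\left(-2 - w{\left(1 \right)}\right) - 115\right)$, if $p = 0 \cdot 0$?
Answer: $-1062$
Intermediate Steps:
$p = 0$
$w{\left(b \right)} = \sqrt{b}$ ($w{\left(b \right)} = \sqrt{b + 0} = \sqrt{b}$)
$9 \left(\left(-2 - w{\left(1 \right)}\right) - 115\right) = 9 \left(\left(-2 - \sqrt{1}\right) - 115\right) = 9 \left(\left(-2 - 1\right) - 115\right) = 9 \left(-3 - 115\right) = 9 \left(-118\right) = -1062$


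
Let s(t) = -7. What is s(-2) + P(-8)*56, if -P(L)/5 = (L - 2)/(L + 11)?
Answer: 2779/3 ≈ 926.33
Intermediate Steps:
P(L) = -5*(-2 + L)/(11 + L) (P(L) = -5*(L - 2)/(L + 11) = -5*(-2 + L)/(11 + L))
s(-2) + P(-8)*56 = -7 + (5*(2 - 1*(-8))/(11 - 8))*56 = -7 + (5*(2 + 8)/3)*56 = -7 + (5*(1/3)*10)*56 = -7 + (50/3)*56 = -7 + 2800/3 = 2779/3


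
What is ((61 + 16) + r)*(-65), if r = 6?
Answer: -5395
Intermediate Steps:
((61 + 16) + r)*(-65) = ((61 + 16) + 6)*(-65) = (77 + 6)*(-65) = 83*(-65) = -5395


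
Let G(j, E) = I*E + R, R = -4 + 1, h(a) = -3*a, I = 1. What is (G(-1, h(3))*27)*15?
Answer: -4860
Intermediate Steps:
R = -3
G(j, E) = -3 + E (G(j, E) = 1*E - 3 = E - 3 = -3 + E)
(G(-1, h(3))*27)*15 = ((-3 - 3*3)*27)*15 = ((-3 - 9)*27)*15 = -12*27*15 = -324*15 = -4860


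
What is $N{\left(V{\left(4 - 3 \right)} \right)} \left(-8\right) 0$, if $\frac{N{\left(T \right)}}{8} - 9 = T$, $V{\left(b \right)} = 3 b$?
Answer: $0$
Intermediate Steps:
$N{\left(T \right)} = 72 + 8 T$
$N{\left(V{\left(4 - 3 \right)} \right)} \left(-8\right) 0 = \left(72 + 8 \cdot 3 \left(4 - 3\right)\right) \left(-8\right) 0 = \left(72 + 8 \cdot 3 \cdot 1\right) \left(-8\right) 0 = \left(72 + 8 \cdot 3\right) \left(-8\right) 0 = \left(72 + 24\right) \left(-8\right) 0 = 96 \left(-8\right) 0 = \left(-768\right) 0 = 0$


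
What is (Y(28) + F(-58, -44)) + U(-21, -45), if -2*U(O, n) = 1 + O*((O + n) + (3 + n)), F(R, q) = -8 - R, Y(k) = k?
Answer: -2113/2 ≈ -1056.5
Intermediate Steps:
U(O, n) = -1/2 - O*(3 + O + 2*n)/2 (U(O, n) = -(1 + O*((O + n) + (3 + n)))/2 = -(1 + O*(3 + O + 2*n))/2 = -1/2 - O*(3 + O + 2*n)/2)
(Y(28) + F(-58, -44)) + U(-21, -45) = (28 + (-8 - 1*(-58))) + (-1/2 - 3/2*(-21) - 1/2*(-21)**2 - 1*(-21)*(-45)) = (28 + (-8 + 58)) + (-1/2 + 63/2 - 1/2*441 - 945) = (28 + 50) + (-1/2 + 63/2 - 441/2 - 945) = 78 - 2269/2 = -2113/2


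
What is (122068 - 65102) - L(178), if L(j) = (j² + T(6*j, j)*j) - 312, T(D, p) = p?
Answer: -6090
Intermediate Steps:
L(j) = -312 + 2*j² (L(j) = (j² + j*j) - 312 = (j² + j²) - 312 = 2*j² - 312 = -312 + 2*j²)
(122068 - 65102) - L(178) = (122068 - 65102) - (-312 + 2*178²) = 56966 - (-312 + 2*31684) = 56966 - (-312 + 63368) = 56966 - 1*63056 = 56966 - 63056 = -6090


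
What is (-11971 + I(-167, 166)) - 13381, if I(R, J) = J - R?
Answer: -25019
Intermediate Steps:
(-11971 + I(-167, 166)) - 13381 = (-11971 + (166 - 1*(-167))) - 13381 = (-11971 + (166 + 167)) - 13381 = (-11971 + 333) - 13381 = -11638 - 13381 = -25019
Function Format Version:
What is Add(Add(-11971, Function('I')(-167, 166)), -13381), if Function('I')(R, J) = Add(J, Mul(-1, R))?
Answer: -25019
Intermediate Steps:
Add(Add(-11971, Function('I')(-167, 166)), -13381) = Add(Add(-11971, Add(166, Mul(-1, -167))), -13381) = Add(Add(-11971, Add(166, 167)), -13381) = Add(Add(-11971, 333), -13381) = Add(-11638, -13381) = -25019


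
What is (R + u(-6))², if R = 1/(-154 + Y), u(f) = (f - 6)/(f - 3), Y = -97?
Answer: 1002001/567009 ≈ 1.7672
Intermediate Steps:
u(f) = (-6 + f)/(-3 + f)
R = -1/251 (R = 1/(-154 - 97) = 1/(-251) = -1/251 ≈ -0.0039841)
(R + u(-6))² = (-1/251 + (-6 - 6)/(-3 - 6))² = (-1/251 - 12/(-9))² = (-1/251 - ⅑*(-12))² = (-1/251 + 4/3)² = (1001/753)² = 1002001/567009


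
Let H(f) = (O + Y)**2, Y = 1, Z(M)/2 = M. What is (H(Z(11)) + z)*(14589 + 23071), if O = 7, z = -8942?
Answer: -334345480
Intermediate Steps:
Z(M) = 2*M
H(f) = 64 (H(f) = (7 + 1)**2 = 8**2 = 64)
(H(Z(11)) + z)*(14589 + 23071) = (64 - 8942)*(14589 + 23071) = -8878*37660 = -334345480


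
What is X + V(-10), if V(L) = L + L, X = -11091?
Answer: -11111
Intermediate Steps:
V(L) = 2*L
X + V(-10) = -11091 + 2*(-10) = -11091 - 20 = -11111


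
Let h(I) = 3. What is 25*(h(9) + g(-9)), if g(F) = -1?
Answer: 50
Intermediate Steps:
25*(h(9) + g(-9)) = 25*(3 - 1) = 25*2 = 50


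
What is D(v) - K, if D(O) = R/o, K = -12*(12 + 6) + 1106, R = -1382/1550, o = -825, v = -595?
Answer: -569043059/639375 ≈ -890.00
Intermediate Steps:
R = -691/775 (R = -1382*1/1550 = -691/775 ≈ -0.89161)
K = 890 (K = -12*18 + 1106 = -2*108 + 1106 = -216 + 1106 = 890)
D(O) = 691/639375 (D(O) = -691/775/(-825) = -691/775*(-1/825) = 691/639375)
D(v) - K = 691/639375 - 1*890 = 691/639375 - 890 = -569043059/639375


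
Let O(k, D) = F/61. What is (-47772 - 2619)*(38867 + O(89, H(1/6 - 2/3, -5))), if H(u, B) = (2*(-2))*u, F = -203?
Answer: -119461137444/61 ≈ -1.9584e+9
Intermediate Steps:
H(u, B) = -4*u
O(k, D) = -203/61
(-47772 - 2619)*(38867 + O(89, H(1/6 - 2/3, -5))) = (-47772 - 2619)*(38867 - 203/61) = -50391*2370684/61 = -119461137444/61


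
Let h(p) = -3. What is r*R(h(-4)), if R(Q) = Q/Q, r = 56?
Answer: 56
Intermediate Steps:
R(Q) = 1
r*R(h(-4)) = 56*1 = 56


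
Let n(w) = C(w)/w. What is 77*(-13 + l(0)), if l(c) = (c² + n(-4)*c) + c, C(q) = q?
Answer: -1001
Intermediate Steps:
n(w) = 1 (n(w) = w/w = 1)
l(c) = c² + 2*c (l(c) = (c² + 1*c) + c = (c² + c) + c = (c + c²) + c = c² + 2*c)
77*(-13 + l(0)) = 77*(-13 + 0*(2 + 0)) = 77*(-13 + 0*2) = 77*(-13 + 0) = 77*(-13) = -1001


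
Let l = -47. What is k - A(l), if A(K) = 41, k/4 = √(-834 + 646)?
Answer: -41 + 8*I*√47 ≈ -41.0 + 54.845*I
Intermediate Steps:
k = 8*I*√47 (k = 4*√(-834 + 646) = 4*√(-188) = 4*(2*I*√47) = 8*I*√47 ≈ 54.845*I)
k - A(l) = 8*I*√47 - 1*41 = 8*I*√47 - 41 = -41 + 8*I*√47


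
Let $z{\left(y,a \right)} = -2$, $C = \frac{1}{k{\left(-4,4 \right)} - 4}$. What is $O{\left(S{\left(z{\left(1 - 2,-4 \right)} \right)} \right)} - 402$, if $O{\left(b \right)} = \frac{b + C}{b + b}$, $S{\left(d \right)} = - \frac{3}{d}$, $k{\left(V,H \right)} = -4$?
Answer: $- \frac{9637}{24} \approx -401.54$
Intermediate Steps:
$C = - \frac{1}{8}$ ($C = \frac{1}{-4 - 4} = \frac{1}{-8} = - \frac{1}{8} \approx -0.125$)
$O{\left(b \right)} = \frac{- \frac{1}{8} + b}{2 b}$ ($O{\left(b \right)} = \frac{b - \frac{1}{8}}{b + b} = \frac{- \frac{1}{8} + b}{2 b}$)
$O{\left(S{\left(z{\left(1 - 2,-4 \right)} \right)} \right)} - 402 = \frac{-1 + 8 \left(- \frac{3}{-2}\right)}{16 \left(- \frac{3}{-2}\right)} - 402 = \frac{-1 + 8 \left(\left(-3\right) \left(- \frac{1}{2}\right)\right)}{16 \left(\left(-3\right) \left(- \frac{1}{2}\right)\right)} - 402 = \frac{-1 + 8 \cdot \frac{3}{2}}{16 \cdot \frac{3}{2}} - 402 = \frac{1}{16} \cdot \frac{2}{3} \left(-1 + 12\right) - 402 = \frac{1}{16} \cdot \frac{2}{3} \cdot 11 - 402 = \frac{11}{24} - 402 = - \frac{9637}{24}$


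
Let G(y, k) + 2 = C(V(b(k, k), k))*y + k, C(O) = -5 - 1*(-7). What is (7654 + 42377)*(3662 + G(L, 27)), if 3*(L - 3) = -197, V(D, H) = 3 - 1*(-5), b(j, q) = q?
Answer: 178193745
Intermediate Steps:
V(D, H) = 8 (V(D, H) = 3 + 5 = 8)
L = -188/3 (L = 3 + (1/3)*(-197) = 3 - 197/3 = -188/3 ≈ -62.667)
C(O) = 2 (C(O) = -5 + 7 = 2)
G(y, k) = -2 + k + 2*y (G(y, k) = -2 + (2*y + k) = -2 + (k + 2*y) = -2 + k + 2*y)
(7654 + 42377)*(3662 + G(L, 27)) = (7654 + 42377)*(3662 + (-2 + 27 + 2*(-188/3))) = 50031*(3662 + (-2 + 27 - 376/3)) = 50031*(3662 - 301/3) = 50031*(10685/3) = 178193745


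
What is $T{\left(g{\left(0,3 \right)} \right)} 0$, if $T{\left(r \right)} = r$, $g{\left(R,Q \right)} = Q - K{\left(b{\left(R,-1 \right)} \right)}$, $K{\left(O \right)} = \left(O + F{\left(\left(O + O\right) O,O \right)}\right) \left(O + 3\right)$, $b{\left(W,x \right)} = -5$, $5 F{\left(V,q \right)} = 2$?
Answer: $0$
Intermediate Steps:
$F{\left(V,q \right)} = \frac{2}{5}$ ($F{\left(V,q \right)} = \frac{1}{5} \cdot 2 = \frac{2}{5}$)
$K{\left(O \right)} = \left(3 + O\right) \left(\frac{2}{5} + O\right)$ ($K{\left(O \right)} = \left(O + \frac{2}{5}\right) \left(O + 3\right) = \left(\frac{2}{5} + O\right) \left(3 + O\right) = \left(3 + O\right) \left(\frac{2}{5} + O\right)$)
$g{\left(R,Q \right)} = - \frac{46}{5} + Q$ ($g{\left(R,Q \right)} = Q - \left(\frac{6}{5} + \left(-5\right)^{2} + \frac{17}{5} \left(-5\right)\right) = Q - \left(\frac{6}{5} + 25 - 17\right) = Q - \frac{46}{5} = - \frac{46}{5} + Q$)
$T{\left(g{\left(0,3 \right)} \right)} 0 = \left(- \frac{46}{5} + 3\right) 0 = \left(- \frac{31}{5}\right) 0 = 0$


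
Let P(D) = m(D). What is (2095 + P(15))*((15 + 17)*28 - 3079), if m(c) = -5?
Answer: -4562470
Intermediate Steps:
P(D) = -5
(2095 + P(15))*((15 + 17)*28 - 3079) = (2095 - 5)*((15 + 17)*28 - 3079) = 2090*(32*28 - 3079) = 2090*(896 - 3079) = 2090*(-2183) = -4562470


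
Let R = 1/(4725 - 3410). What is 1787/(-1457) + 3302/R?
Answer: 6326481623/1457 ≈ 4.3421e+6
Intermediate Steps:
R = 1/1315 ≈ 0.00076046
1787/(-1457) + 3302/R = 1787/(-1457) + 3302/(1/1315) = 1787*(-1/1457) + 3302*1315 = -1787/1457 + 4342130 = 6326481623/1457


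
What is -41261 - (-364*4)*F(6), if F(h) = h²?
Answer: 11155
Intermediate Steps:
-41261 - (-364*4)*F(6) = -41261 - (-364*4)*6² = -41261 - (-26*56)*36 = -41261 - (-1456)*36 = -41261 - 1*(-52416) = -41261 + 52416 = 11155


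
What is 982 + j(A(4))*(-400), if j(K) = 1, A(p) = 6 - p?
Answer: 582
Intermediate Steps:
982 + j(A(4))*(-400) = 982 + 1*(-400) = 982 - 400 = 582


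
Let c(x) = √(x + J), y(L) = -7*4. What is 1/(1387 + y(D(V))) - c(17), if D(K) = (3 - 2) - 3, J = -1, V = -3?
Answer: -5435/1359 ≈ -3.9993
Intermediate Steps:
D(K) = -2 (D(K) = 1 - 3 = -2)
y(L) = -28
c(x) = √(-1 + x) (c(x) = √(x - 1) = √(-1 + x))
1/(1387 + y(D(V))) - c(17) = 1/(1387 - 28) - √(-1 + 17) = 1/1359 - √16 = 1/1359 - 1*4 = 1/1359 - 4 = -5435/1359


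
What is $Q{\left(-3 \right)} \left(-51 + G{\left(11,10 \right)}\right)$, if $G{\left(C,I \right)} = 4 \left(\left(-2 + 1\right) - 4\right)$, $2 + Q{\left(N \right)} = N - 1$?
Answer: $426$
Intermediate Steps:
$Q{\left(N \right)} = -3 + N$ ($Q{\left(N \right)} = -2 + \left(N - 1\right) = -2 + \left(-1 + N\right) = -3 + N$)
$G{\left(C,I \right)} = -20$ ($G{\left(C,I \right)} = 4 \left(-1 - 4\right) = 4 \left(-5\right) = -20$)
$Q{\left(-3 \right)} \left(-51 + G{\left(11,10 \right)}\right) = \left(-3 - 3\right) \left(-51 - 20\right) = \left(-6\right) \left(-71\right) = 426$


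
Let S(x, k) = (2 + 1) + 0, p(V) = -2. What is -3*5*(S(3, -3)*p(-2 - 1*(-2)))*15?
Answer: 1350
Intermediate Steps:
S(x, k) = 3 (S(x, k) = 3 + 0 = 3)
-3*5*(S(3, -3)*p(-2 - 1*(-2)))*15 = -3*5*(3*(-2))*15 = -3*5*(-6)*15 = -(-90)*15 = -3*(-450) = 1350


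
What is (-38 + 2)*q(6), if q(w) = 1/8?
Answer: -9/2 ≈ -4.5000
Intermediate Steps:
q(w) = 1/8
(-38 + 2)*q(6) = (-38 + 2)*(1/8) = -36*1/8 = -9/2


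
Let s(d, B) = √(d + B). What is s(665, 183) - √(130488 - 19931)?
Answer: -√110557 + 4*√53 ≈ -303.38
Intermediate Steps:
s(d, B) = √(B + d)
s(665, 183) - √(130488 - 19931) = √(183 + 665) - √(130488 - 19931) = √848 - √110557 = 4*√53 - √110557 = -√110557 + 4*√53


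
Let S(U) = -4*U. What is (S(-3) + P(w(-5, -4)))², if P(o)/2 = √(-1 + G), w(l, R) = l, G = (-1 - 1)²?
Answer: 156 + 48*√3 ≈ 239.14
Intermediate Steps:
G = 4 (G = (-2)² = 4)
P(o) = 2*√3 (P(o) = 2*√(-1 + 4) = 2*√3)
(S(-3) + P(w(-5, -4)))² = (-4*(-3) + 2*√3)² = (12 + 2*√3)²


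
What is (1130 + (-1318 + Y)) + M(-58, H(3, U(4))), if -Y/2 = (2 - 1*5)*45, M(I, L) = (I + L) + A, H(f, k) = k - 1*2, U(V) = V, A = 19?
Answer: 45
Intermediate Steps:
H(f, k) = -2 + k (H(f, k) = k - 2 = -2 + k)
M(I, L) = 19 + I + L (M(I, L) = (I + L) + 19 = 19 + I + L)
Y = 270 (Y = -2*(2 - 1*5)*45 = -2*(2 - 5)*45 = -(-6)*45 = -2*(-135) = 270)
(1130 + (-1318 + Y)) + M(-58, H(3, U(4))) = (1130 + (-1318 + 270)) + (19 - 58 + (-2 + 4)) = (1130 - 1048) + (19 - 58 + 2) = 82 - 37 = 45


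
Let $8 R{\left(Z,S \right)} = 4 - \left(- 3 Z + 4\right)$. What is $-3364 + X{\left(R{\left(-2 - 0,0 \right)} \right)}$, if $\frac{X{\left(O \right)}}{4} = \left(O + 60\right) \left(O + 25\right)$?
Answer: $\frac{9533}{4} \approx 2383.3$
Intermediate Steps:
$R{\left(Z,S \right)} = \frac{3 Z}{8}$ ($R{\left(Z,S \right)} = \frac{4 - \left(- 3 Z + 4\right)}{8} = \frac{4 - \left(4 - 3 Z\right)}{8} = \frac{4 + \left(-4 + 3 Z\right)}{8} = \frac{3 Z}{8}$)
$X{\left(O \right)} = 4 \left(25 + O\right) \left(60 + O\right)$ ($X{\left(O \right)} = 4 \left(O + 60\right) \left(O + 25\right) = 4 \left(60 + O\right) \left(25 + O\right) = 4 \left(25 + O\right) \left(60 + O\right)$)
$-3364 + X{\left(R{\left(-2 - 0,0 \right)} \right)} = -3364 + \left(6000 + 4 \left(\frac{3 \left(-2 - 0\right)}{8}\right)^{2} + 340 \frac{3 \left(-2 - 0\right)}{8}\right) = -3364 + \left(6000 + 4 \left(\frac{3 \left(-2 + 0\right)}{8}\right)^{2} + 340 \frac{3 \left(-2 + 0\right)}{8}\right) = -3364 + \left(6000 + 4 \left(\frac{3}{8} \left(-2\right)\right)^{2} + 340 \cdot \frac{3}{8} \left(-2\right)\right) = -3364 + \left(6000 + 4 \left(- \frac{3}{4}\right)^{2} + 340 \left(- \frac{3}{4}\right)\right) = -3364 + \left(6000 + 4 \cdot \frac{9}{16} - 255\right) = -3364 + \left(6000 + \frac{9}{4} - 255\right) = -3364 + \frac{22989}{4} = \frac{9533}{4}$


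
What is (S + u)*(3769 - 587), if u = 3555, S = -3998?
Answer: -1409626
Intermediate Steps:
(S + u)*(3769 - 587) = (-3998 + 3555)*(3769 - 587) = -443*3182 = -1409626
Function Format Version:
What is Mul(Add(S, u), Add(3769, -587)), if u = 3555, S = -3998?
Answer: -1409626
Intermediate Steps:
Mul(Add(S, u), Add(3769, -587)) = Mul(Add(-3998, 3555), Add(3769, -587)) = Mul(-443, 3182) = -1409626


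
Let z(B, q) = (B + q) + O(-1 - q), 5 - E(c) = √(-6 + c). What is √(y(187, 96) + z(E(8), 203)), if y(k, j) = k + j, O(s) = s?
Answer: √(287 - √2) ≈ 16.899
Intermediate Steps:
E(c) = 5 - √(-6 + c)
y(k, j) = j + k
z(B, q) = -1 + B (z(B, q) = (B + q) + (-1 - q) = -1 + B)
√(y(187, 96) + z(E(8), 203)) = √((96 + 187) + (-1 + (5 - √(-6 + 8)))) = √(283 + (-1 + (5 - √2))) = √(283 + (4 - √2)) = √(287 - √2)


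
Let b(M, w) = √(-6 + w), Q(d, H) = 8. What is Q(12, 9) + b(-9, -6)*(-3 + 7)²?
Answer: 8 + 32*I*√3 ≈ 8.0 + 55.426*I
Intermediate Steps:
Q(12, 9) + b(-9, -6)*(-3 + 7)² = 8 + √(-6 - 6)*(-3 + 7)² = 8 + √(-12)*4² = 8 + (2*I*√3)*16 = 8 + 32*I*√3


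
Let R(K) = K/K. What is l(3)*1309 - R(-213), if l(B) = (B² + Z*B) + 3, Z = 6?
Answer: 39269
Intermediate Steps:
l(B) = 3 + B² + 6*B (l(B) = (B² + 6*B) + 3 = 3 + B² + 6*B)
R(K) = 1
l(3)*1309 - R(-213) = (3 + 3² + 6*3)*1309 - 1*1 = (3 + 9 + 18)*1309 - 1 = 30*1309 - 1 = 39270 - 1 = 39269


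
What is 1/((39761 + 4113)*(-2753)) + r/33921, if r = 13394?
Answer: 1617795890147/4097152123362 ≈ 0.39486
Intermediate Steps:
1/((39761 + 4113)*(-2753)) + r/33921 = 1/((39761 + 4113)*(-2753)) + 13394/33921 = -1/2753/43874 + 13394*(1/33921) = (1/43874)*(-1/2753) + 13394/33921 = -1/120785122 + 13394/33921 = 1617795890147/4097152123362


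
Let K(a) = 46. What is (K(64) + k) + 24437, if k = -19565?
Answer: 4918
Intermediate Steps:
(K(64) + k) + 24437 = (46 - 19565) + 24437 = -19519 + 24437 = 4918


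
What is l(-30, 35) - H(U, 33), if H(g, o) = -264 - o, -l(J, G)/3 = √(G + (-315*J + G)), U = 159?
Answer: 297 - 12*√595 ≈ 4.2885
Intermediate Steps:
l(J, G) = -3*√(-315*J + 2*G) (l(J, G) = -3*√(G + (-315*J + G)) = -3*√(G + (G - 315*J)) = -3*√(-315*J + 2*G))
l(-30, 35) - H(U, 33) = -3*√(-315*(-30) + 2*35) - (-264 - 1*33) = -3*√(9450 + 70) - (-264 - 33) = -12*√595 - 1*(-297) = -12*√595 + 297 = 297 - 12*√595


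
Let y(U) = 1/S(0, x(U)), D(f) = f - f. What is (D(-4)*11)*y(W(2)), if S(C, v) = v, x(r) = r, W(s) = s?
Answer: 0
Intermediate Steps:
D(f) = 0
y(U) = 1/U
(D(-4)*11)*y(W(2)) = (0*11)/2 = 0*(½) = 0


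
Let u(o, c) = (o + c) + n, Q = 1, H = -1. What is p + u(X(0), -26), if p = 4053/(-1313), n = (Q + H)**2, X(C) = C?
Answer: -38191/1313 ≈ -29.087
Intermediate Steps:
n = 0 (n = (1 - 1)**2 = 0**2 = 0)
p = -4053/1313 (p = 4053*(-1/1313) = -4053/1313 ≈ -3.0868)
u(o, c) = c + o (u(o, c) = (o + c) + 0 = (c + o) + 0 = c + o)
p + u(X(0), -26) = -4053/1313 + (-26 + 0) = -4053/1313 - 26 = -38191/1313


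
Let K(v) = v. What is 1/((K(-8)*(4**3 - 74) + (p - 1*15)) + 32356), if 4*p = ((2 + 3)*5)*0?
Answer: 1/32421 ≈ 3.0844e-5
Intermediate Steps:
p = 0 (p = (((2 + 3)*5)*0)/4 = ((5*5)*0)/4 = (25*0)/4 = (1/4)*0 = 0)
1/((K(-8)*(4**3 - 74) + (p - 1*15)) + 32356) = 1/((-8*(4**3 - 74) + (0 - 1*15)) + 32356) = 1/((-8*(64 - 74) + (0 - 15)) + 32356) = 1/((-8*(-10) - 15) + 32356) = 1/((80 - 15) + 32356) = 1/(65 + 32356) = 1/32421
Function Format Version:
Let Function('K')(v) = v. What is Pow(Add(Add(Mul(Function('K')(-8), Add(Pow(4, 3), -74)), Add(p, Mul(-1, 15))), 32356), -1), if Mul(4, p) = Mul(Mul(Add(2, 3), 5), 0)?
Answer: Rational(1, 32421) ≈ 3.0844e-5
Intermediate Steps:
p = 0 (p = Mul(Rational(1, 4), Mul(Mul(Add(2, 3), 5), 0)) = Mul(Rational(1, 4), Mul(Mul(5, 5), 0)) = Mul(Rational(1, 4), Mul(25, 0)) = Mul(Rational(1, 4), 0) = 0)
Pow(Add(Add(Mul(Function('K')(-8), Add(Pow(4, 3), -74)), Add(p, Mul(-1, 15))), 32356), -1) = Pow(Add(Add(Mul(-8, Add(Pow(4, 3), -74)), Add(0, Mul(-1, 15))), 32356), -1) = Pow(Add(Add(Mul(-8, Add(64, -74)), Add(0, -15)), 32356), -1) = Pow(Add(Add(Mul(-8, -10), -15), 32356), -1) = Pow(Add(Add(80, -15), 32356), -1) = Pow(Add(65, 32356), -1) = Pow(32421, -1) = Rational(1, 32421)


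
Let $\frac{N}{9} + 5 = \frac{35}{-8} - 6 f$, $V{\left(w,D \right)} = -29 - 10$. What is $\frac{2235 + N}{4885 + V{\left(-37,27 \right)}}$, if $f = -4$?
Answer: $\frac{18933}{38768} \approx 0.48837$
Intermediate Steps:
$V{\left(w,D \right)} = -39$ ($V{\left(w,D \right)} = -29 - 10 = -39$)
$N = \frac{1053}{8}$ ($N = -45 + 9 \left(\frac{35}{-8} - -24\right) = -45 + 9 \left(35 \left(- \frac{1}{8}\right) + 24\right) = -45 + 9 \left(- \frac{35}{8} + 24\right) = -45 + 9 \cdot \frac{157}{8} = -45 + \frac{1413}{8} = \frac{1053}{8} \approx 131.63$)
$\frac{2235 + N}{4885 + V{\left(-37,27 \right)}} = \frac{2235 + \frac{1053}{8}}{4885 - 39} = \frac{18933}{8 \cdot 4846} = \frac{18933}{8} \cdot \frac{1}{4846} = \frac{18933}{38768}$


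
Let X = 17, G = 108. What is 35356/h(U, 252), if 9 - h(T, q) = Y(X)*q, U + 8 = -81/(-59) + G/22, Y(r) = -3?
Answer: 35356/765 ≈ 46.217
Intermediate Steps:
U = -1115/649 (U = -8 + (-81/(-59) + 108/22) = -8 + (-81*(-1/59) + 108*(1/22)) = -8 + (81/59 + 54/11) = -8 + 4077/649 = -1115/649 ≈ -1.7180)
h(T, q) = 9 + 3*q (h(T, q) = 9 - (-3)*q = 9 + 3*q)
35356/h(U, 252) = 35356/(9 + 3*252) = 35356/(9 + 756) = 35356/765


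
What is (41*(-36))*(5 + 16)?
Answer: -30996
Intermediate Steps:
(41*(-36))*(5 + 16) = -1476*21 = -30996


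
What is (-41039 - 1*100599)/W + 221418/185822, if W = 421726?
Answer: 16764567758/19591492193 ≈ 0.85571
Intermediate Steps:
(-41039 - 1*100599)/W + 221418/185822 = (-41039 - 1*100599)/421726 + 221418/185822 = (-41039 - 100599)*(1/421726) + 221418*(1/185822) = -141638*1/421726 + 110709/92911 = -70819/210863 + 110709/92911 = 16764567758/19591492193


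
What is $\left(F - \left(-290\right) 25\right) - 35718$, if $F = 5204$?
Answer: $-23264$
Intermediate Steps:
$\left(F - \left(-290\right) 25\right) - 35718 = \left(5204 - \left(-290\right) 25\right) - 35718 = \left(5204 - -7250\right) - 35718 = \left(5204 + 7250\right) - 35718 = 12454 - 35718 = -23264$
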